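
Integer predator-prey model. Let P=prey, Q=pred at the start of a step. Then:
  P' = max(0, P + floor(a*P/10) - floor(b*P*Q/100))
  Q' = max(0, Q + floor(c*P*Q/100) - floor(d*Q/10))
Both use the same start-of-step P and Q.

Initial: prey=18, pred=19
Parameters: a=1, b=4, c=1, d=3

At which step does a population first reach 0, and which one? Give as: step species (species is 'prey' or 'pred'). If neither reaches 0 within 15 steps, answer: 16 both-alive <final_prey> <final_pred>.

Step 1: prey: 18+1-13=6; pred: 19+3-5=17
Step 2: prey: 6+0-4=2; pred: 17+1-5=13
Step 3: prey: 2+0-1=1; pred: 13+0-3=10
Step 4: prey: 1+0-0=1; pred: 10+0-3=7
Step 5: prey: 1+0-0=1; pred: 7+0-2=5
Step 6: prey: 1+0-0=1; pred: 5+0-1=4
Step 7: prey: 1+0-0=1; pred: 4+0-1=3
Step 8: prey: 1+0-0=1; pred: 3+0-0=3
Steps 9-15: state stable at prey=1, pred=3 (no change)
No extinction within 15 steps

Answer: 16 both-alive 1 3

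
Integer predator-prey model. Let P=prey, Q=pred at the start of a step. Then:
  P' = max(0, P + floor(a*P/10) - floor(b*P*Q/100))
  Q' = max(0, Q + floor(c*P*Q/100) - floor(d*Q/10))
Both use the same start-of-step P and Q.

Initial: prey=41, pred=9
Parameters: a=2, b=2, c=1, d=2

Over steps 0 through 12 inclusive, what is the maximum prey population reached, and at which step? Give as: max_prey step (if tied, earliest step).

Answer: 42 1

Derivation:
Step 1: prey: 41+8-7=42; pred: 9+3-1=11
Step 2: prey: 42+8-9=41; pred: 11+4-2=13
Step 3: prey: 41+8-10=39; pred: 13+5-2=16
Step 4: prey: 39+7-12=34; pred: 16+6-3=19
Step 5: prey: 34+6-12=28; pred: 19+6-3=22
Step 6: prey: 28+5-12=21; pred: 22+6-4=24
Step 7: prey: 21+4-10=15; pred: 24+5-4=25
Step 8: prey: 15+3-7=11; pred: 25+3-5=23
Step 9: prey: 11+2-5=8; pred: 23+2-4=21
Step 10: prey: 8+1-3=6; pred: 21+1-4=18
Step 11: prey: 6+1-2=5; pred: 18+1-3=16
Step 12: prey: 5+1-1=5; pred: 16+0-3=13
Max prey = 42 at step 1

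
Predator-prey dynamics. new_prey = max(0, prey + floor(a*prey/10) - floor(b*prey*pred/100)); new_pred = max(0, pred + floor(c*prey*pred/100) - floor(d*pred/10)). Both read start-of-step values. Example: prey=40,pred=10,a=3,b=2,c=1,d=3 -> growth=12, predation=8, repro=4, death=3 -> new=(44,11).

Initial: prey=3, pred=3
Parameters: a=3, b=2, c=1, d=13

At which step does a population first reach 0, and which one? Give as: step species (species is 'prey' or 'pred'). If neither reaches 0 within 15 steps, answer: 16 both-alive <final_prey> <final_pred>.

Step 1: prey: 3+0-0=3; pred: 3+0-3=0
First extinction: pred at step 1

Answer: 1 pred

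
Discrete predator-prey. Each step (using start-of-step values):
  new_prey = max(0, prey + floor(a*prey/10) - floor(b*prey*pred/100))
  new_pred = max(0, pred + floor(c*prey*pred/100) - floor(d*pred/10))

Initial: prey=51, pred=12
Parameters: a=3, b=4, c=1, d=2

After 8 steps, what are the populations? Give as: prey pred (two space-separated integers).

Answer: 2 10

Derivation:
Step 1: prey: 51+15-24=42; pred: 12+6-2=16
Step 2: prey: 42+12-26=28; pred: 16+6-3=19
Step 3: prey: 28+8-21=15; pred: 19+5-3=21
Step 4: prey: 15+4-12=7; pred: 21+3-4=20
Step 5: prey: 7+2-5=4; pred: 20+1-4=17
Step 6: prey: 4+1-2=3; pred: 17+0-3=14
Step 7: prey: 3+0-1=2; pred: 14+0-2=12
Step 8: prey: 2+0-0=2; pred: 12+0-2=10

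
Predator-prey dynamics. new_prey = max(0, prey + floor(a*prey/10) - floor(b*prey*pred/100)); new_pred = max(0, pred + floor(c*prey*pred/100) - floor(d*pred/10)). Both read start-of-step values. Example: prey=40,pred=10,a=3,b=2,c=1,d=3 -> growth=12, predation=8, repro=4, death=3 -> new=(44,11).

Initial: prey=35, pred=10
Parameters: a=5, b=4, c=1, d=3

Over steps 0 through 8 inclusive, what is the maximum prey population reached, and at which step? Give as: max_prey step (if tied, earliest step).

Answer: 50 4

Derivation:
Step 1: prey: 35+17-14=38; pred: 10+3-3=10
Step 2: prey: 38+19-15=42; pred: 10+3-3=10
Step 3: prey: 42+21-16=47; pred: 10+4-3=11
Step 4: prey: 47+23-20=50; pred: 11+5-3=13
Step 5: prey: 50+25-26=49; pred: 13+6-3=16
Step 6: prey: 49+24-31=42; pred: 16+7-4=19
Step 7: prey: 42+21-31=32; pred: 19+7-5=21
Step 8: prey: 32+16-26=22; pred: 21+6-6=21
Max prey = 50 at step 4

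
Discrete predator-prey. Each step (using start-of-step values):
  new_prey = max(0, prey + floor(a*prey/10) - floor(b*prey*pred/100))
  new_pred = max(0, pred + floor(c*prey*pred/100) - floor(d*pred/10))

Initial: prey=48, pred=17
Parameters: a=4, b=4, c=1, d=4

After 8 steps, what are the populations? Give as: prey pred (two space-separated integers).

Step 1: prey: 48+19-32=35; pred: 17+8-6=19
Step 2: prey: 35+14-26=23; pred: 19+6-7=18
Step 3: prey: 23+9-16=16; pred: 18+4-7=15
Step 4: prey: 16+6-9=13; pred: 15+2-6=11
Step 5: prey: 13+5-5=13; pred: 11+1-4=8
Step 6: prey: 13+5-4=14; pred: 8+1-3=6
Step 7: prey: 14+5-3=16; pred: 6+0-2=4
Step 8: prey: 16+6-2=20; pred: 4+0-1=3

Answer: 20 3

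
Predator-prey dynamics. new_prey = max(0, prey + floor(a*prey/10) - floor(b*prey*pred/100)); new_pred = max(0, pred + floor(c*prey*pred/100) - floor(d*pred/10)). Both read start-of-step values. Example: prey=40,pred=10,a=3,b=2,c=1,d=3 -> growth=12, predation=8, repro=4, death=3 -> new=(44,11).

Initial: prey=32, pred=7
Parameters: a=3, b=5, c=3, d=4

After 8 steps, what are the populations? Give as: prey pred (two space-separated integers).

Step 1: prey: 32+9-11=30; pred: 7+6-2=11
Step 2: prey: 30+9-16=23; pred: 11+9-4=16
Step 3: prey: 23+6-18=11; pred: 16+11-6=21
Step 4: prey: 11+3-11=3; pred: 21+6-8=19
Step 5: prey: 3+0-2=1; pred: 19+1-7=13
Step 6: prey: 1+0-0=1; pred: 13+0-5=8
Step 7: prey: 1+0-0=1; pred: 8+0-3=5
Step 8: prey: 1+0-0=1; pred: 5+0-2=3

Answer: 1 3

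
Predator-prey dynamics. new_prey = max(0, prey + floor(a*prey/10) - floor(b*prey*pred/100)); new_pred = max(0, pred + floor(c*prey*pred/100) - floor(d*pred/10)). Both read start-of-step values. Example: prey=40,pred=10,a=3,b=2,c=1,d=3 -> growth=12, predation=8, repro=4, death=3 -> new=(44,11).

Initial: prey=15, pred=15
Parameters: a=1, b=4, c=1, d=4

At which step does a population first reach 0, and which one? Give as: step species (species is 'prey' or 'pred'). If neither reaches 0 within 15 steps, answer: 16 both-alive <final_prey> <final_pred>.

Answer: 16 both-alive 3 2

Derivation:
Step 1: prey: 15+1-9=7; pred: 15+2-6=11
Step 2: prey: 7+0-3=4; pred: 11+0-4=7
Step 3: prey: 4+0-1=3; pred: 7+0-2=5
Step 4: prey: 3+0-0=3; pred: 5+0-2=3
Step 5: prey: 3+0-0=3; pred: 3+0-1=2
Step 6: prey: 3+0-0=3; pred: 2+0-0=2
Steps 7-15: state stable at prey=3, pred=2 (no change)
No extinction within 15 steps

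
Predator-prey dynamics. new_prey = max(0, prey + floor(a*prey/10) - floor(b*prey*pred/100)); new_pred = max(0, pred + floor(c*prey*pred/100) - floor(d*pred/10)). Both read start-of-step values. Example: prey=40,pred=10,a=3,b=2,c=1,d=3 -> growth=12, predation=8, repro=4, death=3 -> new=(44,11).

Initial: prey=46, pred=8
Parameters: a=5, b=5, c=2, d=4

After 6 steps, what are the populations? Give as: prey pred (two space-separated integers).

Answer: 0 12

Derivation:
Step 1: prey: 46+23-18=51; pred: 8+7-3=12
Step 2: prey: 51+25-30=46; pred: 12+12-4=20
Step 3: prey: 46+23-46=23; pred: 20+18-8=30
Step 4: prey: 23+11-34=0; pred: 30+13-12=31
Step 5: prey: 0+0-0=0; pred: 31+0-12=19
Step 6: prey: 0+0-0=0; pred: 19+0-7=12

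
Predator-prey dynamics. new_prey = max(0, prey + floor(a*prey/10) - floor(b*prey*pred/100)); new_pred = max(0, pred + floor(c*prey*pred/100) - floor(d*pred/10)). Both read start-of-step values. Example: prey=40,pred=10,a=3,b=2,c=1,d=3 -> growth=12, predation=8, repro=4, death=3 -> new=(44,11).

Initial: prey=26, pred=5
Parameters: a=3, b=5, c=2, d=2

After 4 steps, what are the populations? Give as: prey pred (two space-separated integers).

Step 1: prey: 26+7-6=27; pred: 5+2-1=6
Step 2: prey: 27+8-8=27; pred: 6+3-1=8
Step 3: prey: 27+8-10=25; pred: 8+4-1=11
Step 4: prey: 25+7-13=19; pred: 11+5-2=14

Answer: 19 14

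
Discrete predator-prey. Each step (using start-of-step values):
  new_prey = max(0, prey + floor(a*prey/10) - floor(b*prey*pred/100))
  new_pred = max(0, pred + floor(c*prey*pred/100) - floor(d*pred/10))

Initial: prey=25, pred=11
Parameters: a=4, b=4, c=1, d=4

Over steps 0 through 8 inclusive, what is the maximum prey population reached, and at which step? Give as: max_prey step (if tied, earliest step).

Answer: 64 8

Derivation:
Step 1: prey: 25+10-11=24; pred: 11+2-4=9
Step 2: prey: 24+9-8=25; pred: 9+2-3=8
Step 3: prey: 25+10-8=27; pred: 8+2-3=7
Step 4: prey: 27+10-7=30; pred: 7+1-2=6
Step 5: prey: 30+12-7=35; pred: 6+1-2=5
Step 6: prey: 35+14-7=42; pred: 5+1-2=4
Step 7: prey: 42+16-6=52; pred: 4+1-1=4
Step 8: prey: 52+20-8=64; pred: 4+2-1=5
Max prey = 64 at step 8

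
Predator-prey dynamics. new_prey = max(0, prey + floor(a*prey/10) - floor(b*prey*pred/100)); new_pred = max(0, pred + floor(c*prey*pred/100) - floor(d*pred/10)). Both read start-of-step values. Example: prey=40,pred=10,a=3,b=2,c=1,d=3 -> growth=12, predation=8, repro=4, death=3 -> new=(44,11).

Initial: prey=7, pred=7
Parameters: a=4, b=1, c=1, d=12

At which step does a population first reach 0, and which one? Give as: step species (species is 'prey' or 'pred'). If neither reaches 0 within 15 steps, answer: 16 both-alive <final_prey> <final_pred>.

Answer: 1 pred

Derivation:
Step 1: prey: 7+2-0=9; pred: 7+0-8=0
First extinction: pred at step 1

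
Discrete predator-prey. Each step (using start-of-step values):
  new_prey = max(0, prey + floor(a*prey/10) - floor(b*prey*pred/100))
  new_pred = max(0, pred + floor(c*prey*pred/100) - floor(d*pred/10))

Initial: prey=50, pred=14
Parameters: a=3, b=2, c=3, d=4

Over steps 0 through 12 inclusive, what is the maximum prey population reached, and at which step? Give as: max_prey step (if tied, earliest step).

Answer: 51 1

Derivation:
Step 1: prey: 50+15-14=51; pred: 14+21-5=30
Step 2: prey: 51+15-30=36; pred: 30+45-12=63
Step 3: prey: 36+10-45=1; pred: 63+68-25=106
Step 4: prey: 1+0-2=0; pred: 106+3-42=67
Step 5: prey: 0+0-0=0; pred: 67+0-26=41
Step 6: prey: 0+0-0=0; pred: 41+0-16=25
Step 7: prey: 0+0-0=0; pred: 25+0-10=15
Step 8: prey: 0+0-0=0; pred: 15+0-6=9
Step 9: prey: 0+0-0=0; pred: 9+0-3=6
Step 10: prey: 0+0-0=0; pred: 6+0-2=4
Step 11: prey: 0+0-0=0; pred: 4+0-1=3
Step 12: prey: 0+0-0=0; pred: 3+0-1=2
Max prey = 51 at step 1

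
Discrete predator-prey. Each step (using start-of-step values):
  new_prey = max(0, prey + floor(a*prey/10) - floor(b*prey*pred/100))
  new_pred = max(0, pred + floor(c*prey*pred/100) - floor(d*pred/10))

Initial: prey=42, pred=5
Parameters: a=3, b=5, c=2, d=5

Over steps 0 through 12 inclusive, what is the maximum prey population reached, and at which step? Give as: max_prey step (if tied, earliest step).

Step 1: prey: 42+12-10=44; pred: 5+4-2=7
Step 2: prey: 44+13-15=42; pred: 7+6-3=10
Step 3: prey: 42+12-21=33; pred: 10+8-5=13
Step 4: prey: 33+9-21=21; pred: 13+8-6=15
Step 5: prey: 21+6-15=12; pred: 15+6-7=14
Step 6: prey: 12+3-8=7; pred: 14+3-7=10
Step 7: prey: 7+2-3=6; pred: 10+1-5=6
Step 8: prey: 6+1-1=6; pred: 6+0-3=3
Step 9: prey: 6+1-0=7; pred: 3+0-1=2
Step 10: prey: 7+2-0=9; pred: 2+0-1=1
Step 11: prey: 9+2-0=11; pred: 1+0-0=1
Step 12: prey: 11+3-0=14; pred: 1+0-0=1
Max prey = 44 at step 1

Answer: 44 1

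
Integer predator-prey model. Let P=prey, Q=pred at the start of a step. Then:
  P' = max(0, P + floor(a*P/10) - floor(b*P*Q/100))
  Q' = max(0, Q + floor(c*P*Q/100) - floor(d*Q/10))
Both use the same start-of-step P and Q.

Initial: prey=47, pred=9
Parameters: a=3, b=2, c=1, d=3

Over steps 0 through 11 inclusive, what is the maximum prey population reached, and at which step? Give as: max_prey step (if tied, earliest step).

Answer: 60 3

Derivation:
Step 1: prey: 47+14-8=53; pred: 9+4-2=11
Step 2: prey: 53+15-11=57; pred: 11+5-3=13
Step 3: prey: 57+17-14=60; pred: 13+7-3=17
Step 4: prey: 60+18-20=58; pred: 17+10-5=22
Step 5: prey: 58+17-25=50; pred: 22+12-6=28
Step 6: prey: 50+15-28=37; pred: 28+14-8=34
Step 7: prey: 37+11-25=23; pred: 34+12-10=36
Step 8: prey: 23+6-16=13; pred: 36+8-10=34
Step 9: prey: 13+3-8=8; pred: 34+4-10=28
Step 10: prey: 8+2-4=6; pred: 28+2-8=22
Step 11: prey: 6+1-2=5; pred: 22+1-6=17
Max prey = 60 at step 3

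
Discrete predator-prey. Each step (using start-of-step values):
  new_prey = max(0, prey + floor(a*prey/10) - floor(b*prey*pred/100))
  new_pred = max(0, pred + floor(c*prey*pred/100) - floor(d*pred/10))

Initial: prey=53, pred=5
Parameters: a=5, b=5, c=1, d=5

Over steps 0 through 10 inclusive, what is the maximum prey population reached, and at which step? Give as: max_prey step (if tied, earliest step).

Answer: 115 4

Derivation:
Step 1: prey: 53+26-13=66; pred: 5+2-2=5
Step 2: prey: 66+33-16=83; pred: 5+3-2=6
Step 3: prey: 83+41-24=100; pred: 6+4-3=7
Step 4: prey: 100+50-35=115; pred: 7+7-3=11
Step 5: prey: 115+57-63=109; pred: 11+12-5=18
Step 6: prey: 109+54-98=65; pred: 18+19-9=28
Step 7: prey: 65+32-91=6; pred: 28+18-14=32
Step 8: prey: 6+3-9=0; pred: 32+1-16=17
Step 9: prey: 0+0-0=0; pred: 17+0-8=9
Step 10: prey: 0+0-0=0; pred: 9+0-4=5
Max prey = 115 at step 4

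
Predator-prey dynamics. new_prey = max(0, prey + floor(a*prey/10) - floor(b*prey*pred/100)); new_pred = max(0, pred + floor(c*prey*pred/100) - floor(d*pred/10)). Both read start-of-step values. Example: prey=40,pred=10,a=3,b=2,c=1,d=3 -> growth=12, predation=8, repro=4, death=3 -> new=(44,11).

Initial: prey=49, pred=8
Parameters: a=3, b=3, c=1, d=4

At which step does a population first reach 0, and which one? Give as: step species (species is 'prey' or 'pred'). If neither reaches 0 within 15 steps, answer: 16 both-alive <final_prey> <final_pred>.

Step 1: prey: 49+14-11=52; pred: 8+3-3=8
Step 2: prey: 52+15-12=55; pred: 8+4-3=9
Step 3: prey: 55+16-14=57; pred: 9+4-3=10
Step 4: prey: 57+17-17=57; pred: 10+5-4=11
Step 5: prey: 57+17-18=56; pred: 11+6-4=13
Step 6: prey: 56+16-21=51; pred: 13+7-5=15
Step 7: prey: 51+15-22=44; pred: 15+7-6=16
Step 8: prey: 44+13-21=36; pred: 16+7-6=17
Step 9: prey: 36+10-18=28; pred: 17+6-6=17
Step 10: prey: 28+8-14=22; pred: 17+4-6=15
Step 11: prey: 22+6-9=19; pred: 15+3-6=12
Step 12: prey: 19+5-6=18; pred: 12+2-4=10
Step 13: prey: 18+5-5=18; pred: 10+1-4=7
Step 14: prey: 18+5-3=20; pred: 7+1-2=6
Step 15: prey: 20+6-3=23; pred: 6+1-2=5
No extinction within 15 steps

Answer: 16 both-alive 23 5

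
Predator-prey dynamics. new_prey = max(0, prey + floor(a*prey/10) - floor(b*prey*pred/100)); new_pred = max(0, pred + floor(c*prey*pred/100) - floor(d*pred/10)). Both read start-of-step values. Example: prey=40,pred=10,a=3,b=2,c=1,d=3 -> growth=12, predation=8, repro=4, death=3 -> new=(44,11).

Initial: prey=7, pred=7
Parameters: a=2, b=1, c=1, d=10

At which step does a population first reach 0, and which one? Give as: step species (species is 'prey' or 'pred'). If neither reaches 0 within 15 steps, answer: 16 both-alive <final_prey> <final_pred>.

Answer: 1 pred

Derivation:
Step 1: prey: 7+1-0=8; pred: 7+0-7=0
First extinction: pred at step 1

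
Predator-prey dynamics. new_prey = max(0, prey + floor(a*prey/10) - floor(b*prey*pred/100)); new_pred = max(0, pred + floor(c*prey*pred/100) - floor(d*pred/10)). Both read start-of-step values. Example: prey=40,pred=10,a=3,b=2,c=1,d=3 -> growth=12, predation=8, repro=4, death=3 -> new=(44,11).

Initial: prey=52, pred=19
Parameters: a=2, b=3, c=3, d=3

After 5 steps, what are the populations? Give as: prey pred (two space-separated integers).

Step 1: prey: 52+10-29=33; pred: 19+29-5=43
Step 2: prey: 33+6-42=0; pred: 43+42-12=73
Step 3: prey: 0+0-0=0; pred: 73+0-21=52
Step 4: prey: 0+0-0=0; pred: 52+0-15=37
Step 5: prey: 0+0-0=0; pred: 37+0-11=26

Answer: 0 26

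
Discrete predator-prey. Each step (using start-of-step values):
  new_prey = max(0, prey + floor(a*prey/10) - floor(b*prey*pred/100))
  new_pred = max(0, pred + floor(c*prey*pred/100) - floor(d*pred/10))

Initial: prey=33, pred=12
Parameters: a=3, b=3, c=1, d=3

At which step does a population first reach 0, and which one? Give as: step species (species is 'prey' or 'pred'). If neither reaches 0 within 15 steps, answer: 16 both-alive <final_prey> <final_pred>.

Answer: 16 both-alive 40 7

Derivation:
Step 1: prey: 33+9-11=31; pred: 12+3-3=12
Step 2: prey: 31+9-11=29; pred: 12+3-3=12
Step 3: prey: 29+8-10=27; pred: 12+3-3=12
Step 4: prey: 27+8-9=26; pred: 12+3-3=12
Step 5: prey: 26+7-9=24; pred: 12+3-3=12
Step 6: prey: 24+7-8=23; pred: 12+2-3=11
Step 7: prey: 23+6-7=22; pred: 11+2-3=10
Step 8: prey: 22+6-6=22; pred: 10+2-3=9
Step 9: prey: 22+6-5=23; pred: 9+1-2=8
Step 10: prey: 23+6-5=24; pred: 8+1-2=7
Step 11: prey: 24+7-5=26; pred: 7+1-2=6
Step 12: prey: 26+7-4=29; pred: 6+1-1=6
Step 13: prey: 29+8-5=32; pred: 6+1-1=6
Step 14: prey: 32+9-5=36; pred: 6+1-1=6
Step 15: prey: 36+10-6=40; pred: 6+2-1=7
No extinction within 15 steps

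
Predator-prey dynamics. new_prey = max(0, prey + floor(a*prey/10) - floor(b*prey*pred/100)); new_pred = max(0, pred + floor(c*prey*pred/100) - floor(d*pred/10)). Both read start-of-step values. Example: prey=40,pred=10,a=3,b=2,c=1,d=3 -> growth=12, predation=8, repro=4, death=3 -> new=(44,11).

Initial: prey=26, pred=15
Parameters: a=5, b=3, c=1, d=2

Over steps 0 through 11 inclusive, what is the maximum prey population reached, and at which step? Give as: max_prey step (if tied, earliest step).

Answer: 31 3

Derivation:
Step 1: prey: 26+13-11=28; pred: 15+3-3=15
Step 2: prey: 28+14-12=30; pred: 15+4-3=16
Step 3: prey: 30+15-14=31; pred: 16+4-3=17
Step 4: prey: 31+15-15=31; pred: 17+5-3=19
Step 5: prey: 31+15-17=29; pred: 19+5-3=21
Step 6: prey: 29+14-18=25; pred: 21+6-4=23
Step 7: prey: 25+12-17=20; pred: 23+5-4=24
Step 8: prey: 20+10-14=16; pred: 24+4-4=24
Step 9: prey: 16+8-11=13; pred: 24+3-4=23
Step 10: prey: 13+6-8=11; pred: 23+2-4=21
Step 11: prey: 11+5-6=10; pred: 21+2-4=19
Max prey = 31 at step 3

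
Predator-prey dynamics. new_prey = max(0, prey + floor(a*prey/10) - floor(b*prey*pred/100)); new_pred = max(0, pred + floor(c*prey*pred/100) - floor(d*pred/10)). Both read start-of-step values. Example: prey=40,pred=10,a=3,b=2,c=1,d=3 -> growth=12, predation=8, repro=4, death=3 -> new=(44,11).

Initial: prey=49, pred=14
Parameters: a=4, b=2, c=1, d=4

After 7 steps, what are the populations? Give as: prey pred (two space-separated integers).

Step 1: prey: 49+19-13=55; pred: 14+6-5=15
Step 2: prey: 55+22-16=61; pred: 15+8-6=17
Step 3: prey: 61+24-20=65; pred: 17+10-6=21
Step 4: prey: 65+26-27=64; pred: 21+13-8=26
Step 5: prey: 64+25-33=56; pred: 26+16-10=32
Step 6: prey: 56+22-35=43; pred: 32+17-12=37
Step 7: prey: 43+17-31=29; pred: 37+15-14=38

Answer: 29 38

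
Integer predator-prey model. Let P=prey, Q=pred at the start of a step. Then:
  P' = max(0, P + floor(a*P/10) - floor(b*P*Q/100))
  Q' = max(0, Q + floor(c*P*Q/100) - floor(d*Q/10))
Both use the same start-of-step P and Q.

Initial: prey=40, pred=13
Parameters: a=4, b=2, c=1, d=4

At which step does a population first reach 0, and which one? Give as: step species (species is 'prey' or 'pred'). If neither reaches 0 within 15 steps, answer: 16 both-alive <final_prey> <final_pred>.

Answer: 16 both-alive 14 4

Derivation:
Step 1: prey: 40+16-10=46; pred: 13+5-5=13
Step 2: prey: 46+18-11=53; pred: 13+5-5=13
Step 3: prey: 53+21-13=61; pred: 13+6-5=14
Step 4: prey: 61+24-17=68; pred: 14+8-5=17
Step 5: prey: 68+27-23=72; pred: 17+11-6=22
Step 6: prey: 72+28-31=69; pred: 22+15-8=29
Step 7: prey: 69+27-40=56; pred: 29+20-11=38
Step 8: prey: 56+22-42=36; pred: 38+21-15=44
Step 9: prey: 36+14-31=19; pred: 44+15-17=42
Step 10: prey: 19+7-15=11; pred: 42+7-16=33
Step 11: prey: 11+4-7=8; pred: 33+3-13=23
Step 12: prey: 8+3-3=8; pred: 23+1-9=15
Step 13: prey: 8+3-2=9; pred: 15+1-6=10
Step 14: prey: 9+3-1=11; pred: 10+0-4=6
Step 15: prey: 11+4-1=14; pred: 6+0-2=4
No extinction within 15 steps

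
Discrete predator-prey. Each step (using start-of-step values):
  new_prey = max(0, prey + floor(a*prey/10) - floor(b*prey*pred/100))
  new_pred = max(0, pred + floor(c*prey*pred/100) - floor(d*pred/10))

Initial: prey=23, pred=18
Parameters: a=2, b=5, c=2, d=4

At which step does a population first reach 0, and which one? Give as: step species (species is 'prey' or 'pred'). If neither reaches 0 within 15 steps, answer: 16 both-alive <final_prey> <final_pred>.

Answer: 16 both-alive 1 2

Derivation:
Step 1: prey: 23+4-20=7; pred: 18+8-7=19
Step 2: prey: 7+1-6=2; pred: 19+2-7=14
Step 3: prey: 2+0-1=1; pred: 14+0-5=9
Step 4: prey: 1+0-0=1; pred: 9+0-3=6
Step 5: prey: 1+0-0=1; pred: 6+0-2=4
Step 6: prey: 1+0-0=1; pred: 4+0-1=3
Step 7: prey: 1+0-0=1; pred: 3+0-1=2
Step 8: prey: 1+0-0=1; pred: 2+0-0=2
Steps 9-15: state stable at prey=1, pred=2 (no change)
No extinction within 15 steps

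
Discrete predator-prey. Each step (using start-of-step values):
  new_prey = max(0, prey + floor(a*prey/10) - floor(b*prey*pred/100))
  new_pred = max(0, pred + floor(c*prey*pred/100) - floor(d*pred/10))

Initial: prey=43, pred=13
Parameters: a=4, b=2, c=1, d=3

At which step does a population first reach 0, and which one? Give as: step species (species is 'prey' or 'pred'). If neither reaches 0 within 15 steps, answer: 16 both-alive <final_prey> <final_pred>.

Answer: 16 both-alive 10 5

Derivation:
Step 1: prey: 43+17-11=49; pred: 13+5-3=15
Step 2: prey: 49+19-14=54; pred: 15+7-4=18
Step 3: prey: 54+21-19=56; pred: 18+9-5=22
Step 4: prey: 56+22-24=54; pred: 22+12-6=28
Step 5: prey: 54+21-30=45; pred: 28+15-8=35
Step 6: prey: 45+18-31=32; pred: 35+15-10=40
Step 7: prey: 32+12-25=19; pred: 40+12-12=40
Step 8: prey: 19+7-15=11; pred: 40+7-12=35
Step 9: prey: 11+4-7=8; pred: 35+3-10=28
Step 10: prey: 8+3-4=7; pred: 28+2-8=22
Step 11: prey: 7+2-3=6; pred: 22+1-6=17
Step 12: prey: 6+2-2=6; pred: 17+1-5=13
Step 13: prey: 6+2-1=7; pred: 13+0-3=10
Step 14: prey: 7+2-1=8; pred: 10+0-3=7
Step 15: prey: 8+3-1=10; pred: 7+0-2=5
No extinction within 15 steps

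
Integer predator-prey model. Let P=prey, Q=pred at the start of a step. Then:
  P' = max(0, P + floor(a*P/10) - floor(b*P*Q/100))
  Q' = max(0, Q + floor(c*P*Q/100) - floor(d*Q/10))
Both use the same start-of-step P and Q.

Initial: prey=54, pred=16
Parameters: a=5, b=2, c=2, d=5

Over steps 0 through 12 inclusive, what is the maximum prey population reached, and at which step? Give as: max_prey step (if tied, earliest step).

Answer: 64 1

Derivation:
Step 1: prey: 54+27-17=64; pred: 16+17-8=25
Step 2: prey: 64+32-32=64; pred: 25+32-12=45
Step 3: prey: 64+32-57=39; pred: 45+57-22=80
Step 4: prey: 39+19-62=0; pred: 80+62-40=102
Step 5: prey: 0+0-0=0; pred: 102+0-51=51
Step 6: prey: 0+0-0=0; pred: 51+0-25=26
Step 7: prey: 0+0-0=0; pred: 26+0-13=13
Step 8: prey: 0+0-0=0; pred: 13+0-6=7
Step 9: prey: 0+0-0=0; pred: 7+0-3=4
Step 10: prey: 0+0-0=0; pred: 4+0-2=2
Step 11: prey: 0+0-0=0; pred: 2+0-1=1
Step 12: prey: 0+0-0=0; pred: 1+0-0=1
Max prey = 64 at step 1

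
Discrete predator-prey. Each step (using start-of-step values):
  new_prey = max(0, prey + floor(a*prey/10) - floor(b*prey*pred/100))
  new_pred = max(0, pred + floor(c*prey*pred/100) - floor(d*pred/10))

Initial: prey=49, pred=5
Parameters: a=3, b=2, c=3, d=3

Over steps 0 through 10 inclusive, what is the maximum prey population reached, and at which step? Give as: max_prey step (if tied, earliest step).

Answer: 64 2

Derivation:
Step 1: prey: 49+14-4=59; pred: 5+7-1=11
Step 2: prey: 59+17-12=64; pred: 11+19-3=27
Step 3: prey: 64+19-34=49; pred: 27+51-8=70
Step 4: prey: 49+14-68=0; pred: 70+102-21=151
Step 5: prey: 0+0-0=0; pred: 151+0-45=106
Step 6: prey: 0+0-0=0; pred: 106+0-31=75
Step 7: prey: 0+0-0=0; pred: 75+0-22=53
Step 8: prey: 0+0-0=0; pred: 53+0-15=38
Step 9: prey: 0+0-0=0; pred: 38+0-11=27
Step 10: prey: 0+0-0=0; pred: 27+0-8=19
Max prey = 64 at step 2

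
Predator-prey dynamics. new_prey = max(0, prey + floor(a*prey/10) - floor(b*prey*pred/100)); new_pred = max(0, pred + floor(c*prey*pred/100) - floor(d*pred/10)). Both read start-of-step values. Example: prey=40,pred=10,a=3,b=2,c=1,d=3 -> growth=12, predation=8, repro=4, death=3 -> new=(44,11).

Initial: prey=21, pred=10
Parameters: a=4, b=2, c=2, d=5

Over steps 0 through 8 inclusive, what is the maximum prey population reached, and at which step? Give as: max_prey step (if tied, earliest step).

Step 1: prey: 21+8-4=25; pred: 10+4-5=9
Step 2: prey: 25+10-4=31; pred: 9+4-4=9
Step 3: prey: 31+12-5=38; pred: 9+5-4=10
Step 4: prey: 38+15-7=46; pred: 10+7-5=12
Step 5: prey: 46+18-11=53; pred: 12+11-6=17
Step 6: prey: 53+21-18=56; pred: 17+18-8=27
Step 7: prey: 56+22-30=48; pred: 27+30-13=44
Step 8: prey: 48+19-42=25; pred: 44+42-22=64
Max prey = 56 at step 6

Answer: 56 6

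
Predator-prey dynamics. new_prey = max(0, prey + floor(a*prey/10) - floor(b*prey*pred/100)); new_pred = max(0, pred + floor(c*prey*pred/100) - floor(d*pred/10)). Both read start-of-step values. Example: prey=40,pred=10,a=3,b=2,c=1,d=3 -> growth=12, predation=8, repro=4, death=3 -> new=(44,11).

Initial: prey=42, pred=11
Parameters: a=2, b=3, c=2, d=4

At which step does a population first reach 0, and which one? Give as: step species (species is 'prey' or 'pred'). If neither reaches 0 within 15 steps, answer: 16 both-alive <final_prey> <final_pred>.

Step 1: prey: 42+8-13=37; pred: 11+9-4=16
Step 2: prey: 37+7-17=27; pred: 16+11-6=21
Step 3: prey: 27+5-17=15; pred: 21+11-8=24
Step 4: prey: 15+3-10=8; pred: 24+7-9=22
Step 5: prey: 8+1-5=4; pred: 22+3-8=17
Step 6: prey: 4+0-2=2; pred: 17+1-6=12
Step 7: prey: 2+0-0=2; pred: 12+0-4=8
Step 8: prey: 2+0-0=2; pred: 8+0-3=5
Step 9: prey: 2+0-0=2; pred: 5+0-2=3
Step 10: prey: 2+0-0=2; pred: 3+0-1=2
Step 11: prey: 2+0-0=2; pred: 2+0-0=2
Steps 12-15: state stable at prey=2, pred=2 (no change)
No extinction within 15 steps

Answer: 16 both-alive 2 2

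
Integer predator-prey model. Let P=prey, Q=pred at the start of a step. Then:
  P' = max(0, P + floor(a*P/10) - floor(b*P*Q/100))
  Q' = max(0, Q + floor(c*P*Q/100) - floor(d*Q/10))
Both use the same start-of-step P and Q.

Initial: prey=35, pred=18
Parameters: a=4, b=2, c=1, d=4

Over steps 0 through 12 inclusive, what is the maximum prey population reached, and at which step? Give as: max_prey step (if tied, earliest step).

Step 1: prey: 35+14-12=37; pred: 18+6-7=17
Step 2: prey: 37+14-12=39; pred: 17+6-6=17
Step 3: prey: 39+15-13=41; pred: 17+6-6=17
Step 4: prey: 41+16-13=44; pred: 17+6-6=17
Step 5: prey: 44+17-14=47; pred: 17+7-6=18
Step 6: prey: 47+18-16=49; pred: 18+8-7=19
Step 7: prey: 49+19-18=50; pred: 19+9-7=21
Step 8: prey: 50+20-21=49; pred: 21+10-8=23
Step 9: prey: 49+19-22=46; pred: 23+11-9=25
Step 10: prey: 46+18-23=41; pred: 25+11-10=26
Step 11: prey: 41+16-21=36; pred: 26+10-10=26
Step 12: prey: 36+14-18=32; pred: 26+9-10=25
Max prey = 50 at step 7

Answer: 50 7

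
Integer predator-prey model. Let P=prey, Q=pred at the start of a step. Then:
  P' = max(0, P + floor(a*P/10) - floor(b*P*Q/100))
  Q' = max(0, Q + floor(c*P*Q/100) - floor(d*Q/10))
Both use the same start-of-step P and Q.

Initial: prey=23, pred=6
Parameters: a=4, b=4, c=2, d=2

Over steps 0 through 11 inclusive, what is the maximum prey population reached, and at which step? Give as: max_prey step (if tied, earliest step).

Step 1: prey: 23+9-5=27; pred: 6+2-1=7
Step 2: prey: 27+10-7=30; pred: 7+3-1=9
Step 3: prey: 30+12-10=32; pred: 9+5-1=13
Step 4: prey: 32+12-16=28; pred: 13+8-2=19
Step 5: prey: 28+11-21=18; pred: 19+10-3=26
Step 6: prey: 18+7-18=7; pred: 26+9-5=30
Step 7: prey: 7+2-8=1; pred: 30+4-6=28
Step 8: prey: 1+0-1=0; pred: 28+0-5=23
Step 9: prey: 0+0-0=0; pred: 23+0-4=19
Step 10: prey: 0+0-0=0; pred: 19+0-3=16
Step 11: prey: 0+0-0=0; pred: 16+0-3=13
Max prey = 32 at step 3

Answer: 32 3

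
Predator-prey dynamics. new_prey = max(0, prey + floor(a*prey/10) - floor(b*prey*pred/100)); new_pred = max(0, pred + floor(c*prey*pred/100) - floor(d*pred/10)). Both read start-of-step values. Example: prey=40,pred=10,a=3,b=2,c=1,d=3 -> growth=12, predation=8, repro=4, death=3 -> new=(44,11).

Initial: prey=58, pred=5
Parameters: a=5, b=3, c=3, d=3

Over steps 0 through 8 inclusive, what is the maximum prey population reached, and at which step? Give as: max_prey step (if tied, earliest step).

Answer: 90 2

Derivation:
Step 1: prey: 58+29-8=79; pred: 5+8-1=12
Step 2: prey: 79+39-28=90; pred: 12+28-3=37
Step 3: prey: 90+45-99=36; pred: 37+99-11=125
Step 4: prey: 36+18-135=0; pred: 125+135-37=223
Step 5: prey: 0+0-0=0; pred: 223+0-66=157
Step 6: prey: 0+0-0=0; pred: 157+0-47=110
Step 7: prey: 0+0-0=0; pred: 110+0-33=77
Step 8: prey: 0+0-0=0; pred: 77+0-23=54
Max prey = 90 at step 2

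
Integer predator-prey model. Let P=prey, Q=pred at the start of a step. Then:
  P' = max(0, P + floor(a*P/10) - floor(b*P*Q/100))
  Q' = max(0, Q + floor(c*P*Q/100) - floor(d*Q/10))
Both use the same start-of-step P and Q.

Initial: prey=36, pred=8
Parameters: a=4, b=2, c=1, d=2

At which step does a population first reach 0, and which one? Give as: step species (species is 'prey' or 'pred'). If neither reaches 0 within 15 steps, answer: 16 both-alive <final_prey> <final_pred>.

Answer: 10 prey

Derivation:
Step 1: prey: 36+14-5=45; pred: 8+2-1=9
Step 2: prey: 45+18-8=55; pred: 9+4-1=12
Step 3: prey: 55+22-13=64; pred: 12+6-2=16
Step 4: prey: 64+25-20=69; pred: 16+10-3=23
Step 5: prey: 69+27-31=65; pred: 23+15-4=34
Step 6: prey: 65+26-44=47; pred: 34+22-6=50
Step 7: prey: 47+18-47=18; pred: 50+23-10=63
Step 8: prey: 18+7-22=3; pred: 63+11-12=62
Step 9: prey: 3+1-3=1; pred: 62+1-12=51
Step 10: prey: 1+0-1=0; pred: 51+0-10=41
First extinction: prey at step 10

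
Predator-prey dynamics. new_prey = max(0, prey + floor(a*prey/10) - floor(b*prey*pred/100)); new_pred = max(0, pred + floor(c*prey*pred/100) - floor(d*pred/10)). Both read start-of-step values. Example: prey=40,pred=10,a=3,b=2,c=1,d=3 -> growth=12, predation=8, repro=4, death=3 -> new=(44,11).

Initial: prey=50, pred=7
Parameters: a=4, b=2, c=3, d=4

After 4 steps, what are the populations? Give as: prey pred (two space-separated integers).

Answer: 0 201

Derivation:
Step 1: prey: 50+20-7=63; pred: 7+10-2=15
Step 2: prey: 63+25-18=70; pred: 15+28-6=37
Step 3: prey: 70+28-51=47; pred: 37+77-14=100
Step 4: prey: 47+18-94=0; pred: 100+141-40=201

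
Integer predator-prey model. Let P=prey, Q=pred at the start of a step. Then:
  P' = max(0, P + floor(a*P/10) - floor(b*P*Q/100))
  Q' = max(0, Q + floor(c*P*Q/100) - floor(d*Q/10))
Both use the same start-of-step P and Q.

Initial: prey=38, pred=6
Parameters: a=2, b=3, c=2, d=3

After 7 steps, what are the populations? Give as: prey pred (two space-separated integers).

Answer: 1 18

Derivation:
Step 1: prey: 38+7-6=39; pred: 6+4-1=9
Step 2: prey: 39+7-10=36; pred: 9+7-2=14
Step 3: prey: 36+7-15=28; pred: 14+10-4=20
Step 4: prey: 28+5-16=17; pred: 20+11-6=25
Step 5: prey: 17+3-12=8; pred: 25+8-7=26
Step 6: prey: 8+1-6=3; pred: 26+4-7=23
Step 7: prey: 3+0-2=1; pred: 23+1-6=18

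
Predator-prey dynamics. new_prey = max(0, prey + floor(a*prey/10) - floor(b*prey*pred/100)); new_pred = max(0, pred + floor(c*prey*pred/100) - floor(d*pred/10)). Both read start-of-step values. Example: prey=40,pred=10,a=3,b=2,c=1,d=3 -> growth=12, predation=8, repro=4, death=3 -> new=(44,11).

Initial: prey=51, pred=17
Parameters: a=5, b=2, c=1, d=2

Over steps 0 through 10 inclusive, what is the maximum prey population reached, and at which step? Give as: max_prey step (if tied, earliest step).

Answer: 63 2

Derivation:
Step 1: prey: 51+25-17=59; pred: 17+8-3=22
Step 2: prey: 59+29-25=63; pred: 22+12-4=30
Step 3: prey: 63+31-37=57; pred: 30+18-6=42
Step 4: prey: 57+28-47=38; pred: 42+23-8=57
Step 5: prey: 38+19-43=14; pred: 57+21-11=67
Step 6: prey: 14+7-18=3; pred: 67+9-13=63
Step 7: prey: 3+1-3=1; pred: 63+1-12=52
Step 8: prey: 1+0-1=0; pred: 52+0-10=42
Step 9: prey: 0+0-0=0; pred: 42+0-8=34
Step 10: prey: 0+0-0=0; pred: 34+0-6=28
Max prey = 63 at step 2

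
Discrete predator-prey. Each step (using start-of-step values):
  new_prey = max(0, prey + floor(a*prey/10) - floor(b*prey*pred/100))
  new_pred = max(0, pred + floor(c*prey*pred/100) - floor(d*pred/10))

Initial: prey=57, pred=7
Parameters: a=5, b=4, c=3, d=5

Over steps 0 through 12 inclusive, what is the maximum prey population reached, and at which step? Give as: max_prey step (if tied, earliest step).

Step 1: prey: 57+28-15=70; pred: 7+11-3=15
Step 2: prey: 70+35-42=63; pred: 15+31-7=39
Step 3: prey: 63+31-98=0; pred: 39+73-19=93
Step 4: prey: 0+0-0=0; pred: 93+0-46=47
Step 5: prey: 0+0-0=0; pred: 47+0-23=24
Step 6: prey: 0+0-0=0; pred: 24+0-12=12
Step 7: prey: 0+0-0=0; pred: 12+0-6=6
Step 8: prey: 0+0-0=0; pred: 6+0-3=3
Step 9: prey: 0+0-0=0; pred: 3+0-1=2
Step 10: prey: 0+0-0=0; pred: 2+0-1=1
Step 11: prey: 0+0-0=0; pred: 1+0-0=1
Step 12: prey: 0+0-0=0; pred: 1+0-0=1
Max prey = 70 at step 1

Answer: 70 1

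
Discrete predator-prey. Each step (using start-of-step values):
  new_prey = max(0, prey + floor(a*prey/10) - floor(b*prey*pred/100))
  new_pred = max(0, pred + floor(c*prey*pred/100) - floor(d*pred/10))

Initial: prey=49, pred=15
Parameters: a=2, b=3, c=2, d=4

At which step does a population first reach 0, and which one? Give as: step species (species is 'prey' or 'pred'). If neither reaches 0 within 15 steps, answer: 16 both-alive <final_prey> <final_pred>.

Answer: 16 both-alive 1 2

Derivation:
Step 1: prey: 49+9-22=36; pred: 15+14-6=23
Step 2: prey: 36+7-24=19; pred: 23+16-9=30
Step 3: prey: 19+3-17=5; pred: 30+11-12=29
Step 4: prey: 5+1-4=2; pred: 29+2-11=20
Step 5: prey: 2+0-1=1; pred: 20+0-8=12
Step 6: prey: 1+0-0=1; pred: 12+0-4=8
Step 7: prey: 1+0-0=1; pred: 8+0-3=5
Step 8: prey: 1+0-0=1; pred: 5+0-2=3
Step 9: prey: 1+0-0=1; pred: 3+0-1=2
Step 10: prey: 1+0-0=1; pred: 2+0-0=2
Steps 11-15: state stable at prey=1, pred=2 (no change)
No extinction within 15 steps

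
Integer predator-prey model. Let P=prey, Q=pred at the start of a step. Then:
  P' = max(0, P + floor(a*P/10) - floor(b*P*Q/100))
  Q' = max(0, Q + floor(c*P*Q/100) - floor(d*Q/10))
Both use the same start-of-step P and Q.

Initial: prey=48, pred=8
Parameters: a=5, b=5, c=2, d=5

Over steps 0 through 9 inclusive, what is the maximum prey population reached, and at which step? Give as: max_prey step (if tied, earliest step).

Answer: 53 1

Derivation:
Step 1: prey: 48+24-19=53; pred: 8+7-4=11
Step 2: prey: 53+26-29=50; pred: 11+11-5=17
Step 3: prey: 50+25-42=33; pred: 17+17-8=26
Step 4: prey: 33+16-42=7; pred: 26+17-13=30
Step 5: prey: 7+3-10=0; pred: 30+4-15=19
Step 6: prey: 0+0-0=0; pred: 19+0-9=10
Step 7: prey: 0+0-0=0; pred: 10+0-5=5
Step 8: prey: 0+0-0=0; pred: 5+0-2=3
Step 9: prey: 0+0-0=0; pred: 3+0-1=2
Max prey = 53 at step 1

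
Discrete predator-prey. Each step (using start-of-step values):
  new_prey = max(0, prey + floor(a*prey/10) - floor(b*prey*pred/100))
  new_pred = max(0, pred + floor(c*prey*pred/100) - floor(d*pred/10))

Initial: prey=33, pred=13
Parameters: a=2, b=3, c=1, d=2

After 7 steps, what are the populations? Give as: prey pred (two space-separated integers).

Answer: 6 10

Derivation:
Step 1: prey: 33+6-12=27; pred: 13+4-2=15
Step 2: prey: 27+5-12=20; pred: 15+4-3=16
Step 3: prey: 20+4-9=15; pred: 16+3-3=16
Step 4: prey: 15+3-7=11; pred: 16+2-3=15
Step 5: prey: 11+2-4=9; pred: 15+1-3=13
Step 6: prey: 9+1-3=7; pred: 13+1-2=12
Step 7: prey: 7+1-2=6; pred: 12+0-2=10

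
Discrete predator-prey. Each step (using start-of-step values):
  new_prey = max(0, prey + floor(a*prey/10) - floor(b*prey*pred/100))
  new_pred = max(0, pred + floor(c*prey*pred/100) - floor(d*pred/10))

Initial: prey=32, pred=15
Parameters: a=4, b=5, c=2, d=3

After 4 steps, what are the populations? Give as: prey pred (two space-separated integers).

Step 1: prey: 32+12-24=20; pred: 15+9-4=20
Step 2: prey: 20+8-20=8; pred: 20+8-6=22
Step 3: prey: 8+3-8=3; pred: 22+3-6=19
Step 4: prey: 3+1-2=2; pred: 19+1-5=15

Answer: 2 15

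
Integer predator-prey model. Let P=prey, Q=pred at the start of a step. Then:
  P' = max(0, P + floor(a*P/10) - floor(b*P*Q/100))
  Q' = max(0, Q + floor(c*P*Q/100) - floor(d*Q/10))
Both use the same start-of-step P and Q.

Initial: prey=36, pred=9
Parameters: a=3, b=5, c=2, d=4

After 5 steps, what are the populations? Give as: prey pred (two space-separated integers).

Answer: 4 9

Derivation:
Step 1: prey: 36+10-16=30; pred: 9+6-3=12
Step 2: prey: 30+9-18=21; pred: 12+7-4=15
Step 3: prey: 21+6-15=12; pred: 15+6-6=15
Step 4: prey: 12+3-9=6; pred: 15+3-6=12
Step 5: prey: 6+1-3=4; pred: 12+1-4=9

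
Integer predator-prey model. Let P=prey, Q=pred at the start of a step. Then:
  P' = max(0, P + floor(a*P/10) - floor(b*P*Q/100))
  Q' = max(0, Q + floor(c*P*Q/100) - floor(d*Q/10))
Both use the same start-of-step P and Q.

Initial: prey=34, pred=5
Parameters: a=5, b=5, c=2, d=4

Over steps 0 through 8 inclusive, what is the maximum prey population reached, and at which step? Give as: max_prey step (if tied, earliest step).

Step 1: prey: 34+17-8=43; pred: 5+3-2=6
Step 2: prey: 43+21-12=52; pred: 6+5-2=9
Step 3: prey: 52+26-23=55; pred: 9+9-3=15
Step 4: prey: 55+27-41=41; pred: 15+16-6=25
Step 5: prey: 41+20-51=10; pred: 25+20-10=35
Step 6: prey: 10+5-17=0; pred: 35+7-14=28
Step 7: prey: 0+0-0=0; pred: 28+0-11=17
Step 8: prey: 0+0-0=0; pred: 17+0-6=11
Max prey = 55 at step 3

Answer: 55 3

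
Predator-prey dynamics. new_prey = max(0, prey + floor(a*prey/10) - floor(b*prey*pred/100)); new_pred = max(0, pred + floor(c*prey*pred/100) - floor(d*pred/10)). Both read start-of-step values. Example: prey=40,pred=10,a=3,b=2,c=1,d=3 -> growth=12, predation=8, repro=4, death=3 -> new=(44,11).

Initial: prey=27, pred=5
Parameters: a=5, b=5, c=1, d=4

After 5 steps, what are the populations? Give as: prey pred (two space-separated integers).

Step 1: prey: 27+13-6=34; pred: 5+1-2=4
Step 2: prey: 34+17-6=45; pred: 4+1-1=4
Step 3: prey: 45+22-9=58; pred: 4+1-1=4
Step 4: prey: 58+29-11=76; pred: 4+2-1=5
Step 5: prey: 76+38-19=95; pred: 5+3-2=6

Answer: 95 6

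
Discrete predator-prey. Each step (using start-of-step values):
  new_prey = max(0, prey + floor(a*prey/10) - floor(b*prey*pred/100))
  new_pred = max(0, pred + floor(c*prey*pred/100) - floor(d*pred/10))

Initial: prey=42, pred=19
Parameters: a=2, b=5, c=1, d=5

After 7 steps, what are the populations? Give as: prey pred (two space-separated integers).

Answer: 2 1

Derivation:
Step 1: prey: 42+8-39=11; pred: 19+7-9=17
Step 2: prey: 11+2-9=4; pred: 17+1-8=10
Step 3: prey: 4+0-2=2; pred: 10+0-5=5
Step 4: prey: 2+0-0=2; pred: 5+0-2=3
Step 5: prey: 2+0-0=2; pred: 3+0-1=2
Step 6: prey: 2+0-0=2; pred: 2+0-1=1
Step 7: prey: 2+0-0=2; pred: 1+0-0=1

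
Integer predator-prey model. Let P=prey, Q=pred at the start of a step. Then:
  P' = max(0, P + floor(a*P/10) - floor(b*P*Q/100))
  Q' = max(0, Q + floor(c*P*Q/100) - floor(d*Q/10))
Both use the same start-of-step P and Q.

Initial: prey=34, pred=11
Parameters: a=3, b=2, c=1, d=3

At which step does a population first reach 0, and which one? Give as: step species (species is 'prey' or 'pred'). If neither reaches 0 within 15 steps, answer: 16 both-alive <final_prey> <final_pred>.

Step 1: prey: 34+10-7=37; pred: 11+3-3=11
Step 2: prey: 37+11-8=40; pred: 11+4-3=12
Step 3: prey: 40+12-9=43; pred: 12+4-3=13
Step 4: prey: 43+12-11=44; pred: 13+5-3=15
Step 5: prey: 44+13-13=44; pred: 15+6-4=17
Step 6: prey: 44+13-14=43; pred: 17+7-5=19
Step 7: prey: 43+12-16=39; pred: 19+8-5=22
Step 8: prey: 39+11-17=33; pred: 22+8-6=24
Step 9: prey: 33+9-15=27; pred: 24+7-7=24
Step 10: prey: 27+8-12=23; pred: 24+6-7=23
Step 11: prey: 23+6-10=19; pred: 23+5-6=22
Step 12: prey: 19+5-8=16; pred: 22+4-6=20
Step 13: prey: 16+4-6=14; pred: 20+3-6=17
Step 14: prey: 14+4-4=14; pred: 17+2-5=14
Step 15: prey: 14+4-3=15; pred: 14+1-4=11
No extinction within 15 steps

Answer: 16 both-alive 15 11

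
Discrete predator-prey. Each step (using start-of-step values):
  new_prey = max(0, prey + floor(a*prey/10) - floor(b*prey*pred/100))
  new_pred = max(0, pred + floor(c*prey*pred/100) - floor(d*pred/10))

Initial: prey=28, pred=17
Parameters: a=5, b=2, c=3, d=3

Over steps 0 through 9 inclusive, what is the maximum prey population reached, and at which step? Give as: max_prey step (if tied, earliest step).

Answer: 33 1

Derivation:
Step 1: prey: 28+14-9=33; pred: 17+14-5=26
Step 2: prey: 33+16-17=32; pred: 26+25-7=44
Step 3: prey: 32+16-28=20; pred: 44+42-13=73
Step 4: prey: 20+10-29=1; pred: 73+43-21=95
Step 5: prey: 1+0-1=0; pred: 95+2-28=69
Step 6: prey: 0+0-0=0; pred: 69+0-20=49
Step 7: prey: 0+0-0=0; pred: 49+0-14=35
Step 8: prey: 0+0-0=0; pred: 35+0-10=25
Step 9: prey: 0+0-0=0; pred: 25+0-7=18
Max prey = 33 at step 1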